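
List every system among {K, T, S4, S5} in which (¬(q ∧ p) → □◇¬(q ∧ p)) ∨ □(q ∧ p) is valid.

S5

S5-tableau for the negation ¬((¬(q ∧ p) → □◇¬(q ∧ p)) ∨ □(q ∧ p)):
1. ¬((¬(q ∧ p) → □◇¬(q ∧ p)) ∨ □(q ∧ p)), w0
2. ¬(¬(q ∧ p) → □◇¬(q ∧ p)), w0
3. ¬□(q ∧ p), w0
4. ¬(q ∧ p), w0
5. ¬□◇¬(q ∧ p), w0
6. ¬p, w0
7. ¬(q ∧ p), w1
8. ¬p, w1
9. ¬◇¬(q ∧ p), w2
10. q ∧ p, w0
11. q, w0
12. p, w0
Accessibility: w0Rw0, w0Rw1, w0Rw2, w1Rw0, w1Rw1, w1Rw2, w2Rw0, w2Rw1, w2Rw2
Branch closes: p and ¬p both at w0.
Every branch closes (one shown): valid in S5.
S4-tableau for the negation ¬((¬(q ∧ p) → □◇¬(q ∧ p)) ∨ □(q ∧ p)):
1. ¬((¬(q ∧ p) → □◇¬(q ∧ p)) ∨ □(q ∧ p)), w0
2. ¬(¬(q ∧ p) → □◇¬(q ∧ p)), w0
3. ¬□(q ∧ p), w0
4. ¬(q ∧ p), w0
5. ¬□◇¬(q ∧ p), w0
6. ¬p, w0
7. ¬(q ∧ p), w1
8. ¬p, w1
9. ¬◇¬(q ∧ p), w2
10. q ∧ p, w2
11. q, w2
12. p, w2
Accessibility: w0Rw0, w0Rw1, w0Rw2, w1Rw1, w2Rw2
Complete open branch: countermodel on an S4-frame, so not valid in S4, nor in K, T (the same frame is also a K-frame and a T-frame).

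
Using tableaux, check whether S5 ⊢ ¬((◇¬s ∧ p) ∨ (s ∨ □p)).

No, not valid

Tableau for the negation (◇¬s ∧ p) ∨ (s ∨ □p):
1. (◇¬s ∧ p) ∨ (s ∨ □p), 0
2. s ∨ □p, 0
3. □p, 0
4. p, 0
Accessibility: 0R0
The negation has an open branch (countermodel exists).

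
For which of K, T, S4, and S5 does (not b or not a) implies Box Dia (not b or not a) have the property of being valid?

S5

S4-tableau for the negation not ((not b or not a) implies Box Dia (not b or not a)):
1. not ((not b or not a) implies Box Dia (not b or not a)), w0
2. not b or not a, w0
3. not Box Dia (not b or not a), w0
4. not a, w0
5. not Dia (not b or not a), w1
6. not (not b or not a), w1
7. b, w1
8. a, w1
Accessibility: w0Rw0, w0Rw1, w1Rw1
Complete open branch: countermodel on an S4-frame, so not valid in S4, nor in K, T (the same frame is also a K-frame and a T-frame).
S5-tableau for the negation not ((not b or not a) implies Box Dia (not b or not a)):
1. not ((not b or not a) implies Box Dia (not b or not a)), w0
2. not b or not a, w0
3. not Box Dia (not b or not a), w0
4. not a, w0
5. not Dia (not b or not a), w1
6. not (not b or not a), w0
7. b, w0
8. a, w0
Accessibility: w0Rw0, w0Rw1, w1Rw0, w1Rw1
Branch closes: a and not a both at w0.
Every branch closes (one shown): valid in S5.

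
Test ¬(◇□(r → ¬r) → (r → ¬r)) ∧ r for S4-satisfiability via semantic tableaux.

1. ¬(◇□(r → ¬r) → (r → ¬r)) ∧ r, 0
2. ¬(◇□(r → ¬r) → (r → ¬r)), 0   [∧-rule on 1]
3. r, 0   [∧-rule on 1]
4. ◇□(r → ¬r), 0   [¬→-rule on 2]
5. ¬(r → ¬r), 0   [¬→-rule on 2]
6. □(r → ¬r), 1   [◇-rule on 4: fresh world 1, 0R1]
7. r → ¬r, 1   [□-rule on 6 via 1R1]
8. ¬r, 1   [→-rule on 7 (branches; this branch)]
Accessibility: 0R0, 0R1, 1R1

Yes, satisfiable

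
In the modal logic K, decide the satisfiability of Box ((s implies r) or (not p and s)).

1. Box ((s implies r) or (not p and s)), w0

Yes, satisfiable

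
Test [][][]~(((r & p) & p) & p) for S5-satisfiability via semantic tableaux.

Yes, satisfiable

1. [][][]~(((r & p) & p) & p), u
2. [][]~(((r & p) & p) & p), u
3. []~(((r & p) & p) & p), u
4. ~(((r & p) & p) & p), u
5. ~p, u
Accessibility: uRu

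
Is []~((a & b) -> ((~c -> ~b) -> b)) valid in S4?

Not valid

Tableau for the negation ~[]~((a & b) -> ((~c -> ~b) -> b)):
1. ~[]~((a & b) -> ((~c -> ~b) -> b)), 0
2. (a & b) -> ((~c -> ~b) -> b), 1
3. (~c -> ~b) -> b, 1
4. b, 1
Accessibility: 0R0, 0R1, 1R1
The negation has an open branch (countermodel exists).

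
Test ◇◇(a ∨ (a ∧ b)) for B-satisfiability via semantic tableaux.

1. ◇◇(a ∨ (a ∧ b)), 0
2. ◇(a ∨ (a ∧ b)), 1   [◇-rule on 1: fresh world 1, 0R1]
3. a ∨ (a ∧ b), 2   [◇-rule on 2: fresh world 2, 1R2]
4. a ∧ b, 2   [∨-rule on 3 (branches; this branch)]
5. a, 2   [∧-rule on 4]
6. b, 2   [∧-rule on 4]
Accessibility: 0R0, 0R1, 1R0, 1R1, 1R2, 2R1, 2R2

Satisfiable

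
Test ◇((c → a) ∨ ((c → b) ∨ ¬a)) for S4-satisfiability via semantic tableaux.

Satisfiable (open branch found)

1. ◇((c → a) ∨ ((c → b) ∨ ¬a)), w0
2. (c → a) ∨ ((c → b) ∨ ¬a), w1   [◇-rule on 1: fresh world w1, w0Rw1]
3. (c → b) ∨ ¬a, w1   [∨-rule on 2 (branches; this branch)]
4. ¬a, w1   [∨-rule on 3 (branches; this branch)]
Accessibility: w0Rw0, w0Rw1, w1Rw1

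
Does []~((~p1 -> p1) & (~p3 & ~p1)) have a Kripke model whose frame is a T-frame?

1. []~((~p1 -> p1) & (~p3 & ~p1)), 0
2. ~((~p1 -> p1) & (~p3 & ~p1)), 0
3. ~(~p3 & ~p1), 0
4. p1, 0
Accessibility: 0R0

Yes, satisfiable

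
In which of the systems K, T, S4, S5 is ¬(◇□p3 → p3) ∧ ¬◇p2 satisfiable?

S4-tableau for the formula:
1. ¬(◇□p3 → p3) ∧ ¬◇p2, u
2. ¬(◇□p3 → p3), u
3. ¬◇p2, u
4. ◇□p3, u
5. ¬p3, u
6. ¬p2, u
7. □p3, v
8. ¬p2, v
9. p3, v
Accessibility: uRu, uRv, vRv
Complete open branch: satisfiable in S4, hence also in K, T (this S4-model is also a K-model and a T-model).
S5-tableau for the formula:
1. ¬(◇□p3 → p3) ∧ ¬◇p2, u
2. ¬(◇□p3 → p3), u
3. ¬◇p2, u
4. ◇□p3, u
5. ¬p3, u
6. ¬p2, u
7. □p3, v
8. ¬p2, v
9. p3, u
Accessibility: uRu, uRv, vRu, vRv
Branch closes: p3 and ¬p3 both at u.
Every branch closes (one shown): unsatisfiable in S5.

K, T, S4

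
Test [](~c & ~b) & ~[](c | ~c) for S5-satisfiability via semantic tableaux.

No, unsatisfiable

1. [](~c & ~b) & ~[](c | ~c), w0
2. [](~c & ~b), w0
3. ~[](c | ~c), w0
4. ~c & ~b, w0
5. ~c, w0
6. ~b, w0
7. ~(c | ~c), w1
8. ~c, w1
9. c, w1
Accessibility: w0Rw0, w0Rw1, w1Rw0, w1Rw1
Branch closes: c and ~c both at w1.
All branches of the tableau close; one closing branch shown above.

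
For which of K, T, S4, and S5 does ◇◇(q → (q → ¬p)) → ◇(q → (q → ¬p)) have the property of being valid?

S4, S5

T-tableau for the negation ¬(◇◇(q → (q → ¬p)) → ◇(q → (q → ¬p))):
1. ¬(◇◇(q → (q → ¬p)) → ◇(q → (q → ¬p))), 0
2. ◇◇(q → (q → ¬p)), 0   [¬→-rule on 1]
3. ¬◇(q → (q → ¬p)), 0   [¬→-rule on 1]
4. ¬(q → (q → ¬p)), 0   [¬◇-rule on 3 via 0R0]
5. q, 0   [¬→-rule on 4]
6. ¬(q → ¬p), 0   [¬→-rule on 4]
7. p, 0   [¬→-rule on 6]
8. ◇(q → (q → ¬p)), 1   [◇-rule on 2: fresh world 1, 0R1]
9. ¬(q → (q → ¬p)), 1   [¬◇-rule on 3 via 0R1]
10. q, 1   [¬→-rule on 9]
11. ¬(q → ¬p), 1   [¬→-rule on 9]
12. p, 1   [¬→-rule on 11]
13. q → (q → ¬p), 2   [◇-rule on 8: fresh world 2, 1R2]
14. q → ¬p, 2   [→-rule on 13 (branches; this branch)]
15. ¬p, 2   [→-rule on 14 (branches; this branch)]
Accessibility: 0R0, 0R1, 1R1, 1R2, 2R2
Complete open branch: countermodel on a T-frame, so not valid in T, nor in K (the same frame is also a K-frame).
S4-tableau for the negation ¬(◇◇(q → (q → ¬p)) → ◇(q → (q → ¬p))):
1. ¬(◇◇(q → (q → ¬p)) → ◇(q → (q → ¬p))), 0
2. ◇◇(q → (q → ¬p)), 0   [¬→-rule on 1]
3. ¬◇(q → (q → ¬p)), 0   [¬→-rule on 1]
4. ¬(q → (q → ¬p)), 0   [¬◇-rule on 3 via 0R0]
5. q, 0   [¬→-rule on 4]
6. ¬(q → ¬p), 0   [¬→-rule on 4]
7. p, 0   [¬→-rule on 6]
8. ◇(q → (q → ¬p)), 1   [◇-rule on 2: fresh world 1, 0R1]
9. ¬(q → (q → ¬p)), 1   [¬◇-rule on 3 via 0R1]
10. q, 1   [¬→-rule on 9]
11. ¬(q → ¬p), 1   [¬→-rule on 9]
12. p, 1   [¬→-rule on 11]
13. q → (q → ¬p), 2   [◇-rule on 8: fresh world 2, 1R2]
14. ¬(q → (q → ¬p)), 2   [¬◇-rule on 3 via 0R2]
15. q, 2   [¬→-rule on 14]
16. ¬(q → ¬p), 2   [¬→-rule on 14]
17. p, 2   [¬→-rule on 16]
18. q → ¬p, 2   [→-rule on 13 (branches; this branch)]
19. ¬p, 2   [→-rule on 18 (branches; this branch)]
Accessibility: 0R0, 0R1, 0R2, 1R1, 1R2, 2R2
Branch closes: p and ¬p both at 2.
Every branch closes (one shown): valid in S4, hence also in S5 (every theorem of S4 is a theorem of S5).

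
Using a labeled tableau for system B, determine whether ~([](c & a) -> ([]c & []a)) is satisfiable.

Unsatisfiable (every branch closes)

1. ~([](c & a) -> ([]c & []a)), u
2. [](c & a), u   [~->-rule on 1]
3. ~([]c & []a), u   [~->-rule on 1]
4. c & a, u   [[]-rule on 2 via uRu]
5. c, u   [&-rule on 4]
6. a, u   [&-rule on 4]
7. ~[]a, u   [~&-rule on 3 (branches; this branch)]
8. ~a, v   [~[]-rule on 7: fresh world v, uRv]
9. c & a, v   [[]-rule on 2 via uRv]
10. c, v   [&-rule on 9]
11. a, v   [&-rule on 9]
Accessibility: uRu, uRv, vRu, vRv
Branch closes: a and ~a both at v.
All branches of the tableau close; one closing branch shown above.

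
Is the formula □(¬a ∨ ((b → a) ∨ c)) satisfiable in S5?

1. □(¬a ∨ ((b → a) ∨ c)), u
2. ¬a ∨ ((b → a) ∨ c), u
3. (b → a) ∨ c, u
4. c, u
Accessibility: uRu

Yes, satisfiable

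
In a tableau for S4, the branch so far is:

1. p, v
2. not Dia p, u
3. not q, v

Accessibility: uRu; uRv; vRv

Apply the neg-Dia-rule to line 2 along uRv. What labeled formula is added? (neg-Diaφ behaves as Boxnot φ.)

neg-Diaφ behaves as Boxnot φ: propagate the negated body to each accessible world.

not p, v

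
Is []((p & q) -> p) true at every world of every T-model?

Valid in T

Tableau for the negation ~[]((p & q) -> p):
1. ~[]((p & q) -> p), w0
2. ~((p & q) -> p), w1   [~[]-rule on 1: fresh world w1, w0Rw1]
3. p & q, w1   [~->-rule on 2]
4. ~p, w1   [~->-rule on 2]
5. p, w1   [&-rule on 3]
6. q, w1   [&-rule on 3]
Accessibility: w0Rw0, w0Rw1, w1Rw1
Branch closes: p and ~p both at w1.
All branches of the negation close; one closing branch shown above.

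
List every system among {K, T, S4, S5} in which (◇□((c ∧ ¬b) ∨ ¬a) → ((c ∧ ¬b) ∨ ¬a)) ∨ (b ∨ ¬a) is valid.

S5

S5-tableau for the negation ¬((◇□((c ∧ ¬b) ∨ ¬a) → ((c ∧ ¬b) ∨ ¬a)) ∨ (b ∨ ¬a)):
1. ¬((◇□((c ∧ ¬b) ∨ ¬a) → ((c ∧ ¬b) ∨ ¬a)) ∨ (b ∨ ¬a)), w0
2. ¬(◇□((c ∧ ¬b) ∨ ¬a) → ((c ∧ ¬b) ∨ ¬a)), w0
3. ¬(b ∨ ¬a), w0
4. ◇□((c ∧ ¬b) ∨ ¬a), w0
5. ¬((c ∧ ¬b) ∨ ¬a), w0
6. ¬b, w0
7. a, w0
8. ¬(c ∧ ¬b), w0
9. ¬c, w0
10. □((c ∧ ¬b) ∨ ¬a), w1
11. (c ∧ ¬b) ∨ ¬a, w0
12. (c ∧ ¬b) ∨ ¬a, w1
13. c ∧ ¬b, w0
14. c, w0
Accessibility: w0Rw0, w0Rw1, w1Rw0, w1Rw1
Branch closes: c and ¬c both at w0.
Every branch closes (one shown): valid in S5.
S4-tableau for the negation ¬((◇□((c ∧ ¬b) ∨ ¬a) → ((c ∧ ¬b) ∨ ¬a)) ∨ (b ∨ ¬a)):
1. ¬((◇□((c ∧ ¬b) ∨ ¬a) → ((c ∧ ¬b) ∨ ¬a)) ∨ (b ∨ ¬a)), w0
2. ¬(◇□((c ∧ ¬b) ∨ ¬a) → ((c ∧ ¬b) ∨ ¬a)), w0
3. ¬(b ∨ ¬a), w0
4. ◇□((c ∧ ¬b) ∨ ¬a), w0
5. ¬((c ∧ ¬b) ∨ ¬a), w0
6. ¬b, w0
7. a, w0
8. ¬(c ∧ ¬b), w0
9. ¬c, w0
10. □((c ∧ ¬b) ∨ ¬a), w1
11. (c ∧ ¬b) ∨ ¬a, w1
12. ¬a, w1
Accessibility: w0Rw0, w0Rw1, w1Rw1
Complete open branch: countermodel on an S4-frame, so not valid in S4, nor in K, T (the same frame is also a K-frame and a T-frame).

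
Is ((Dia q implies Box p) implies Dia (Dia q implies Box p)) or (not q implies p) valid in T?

Tableau for the negation not (((Dia q implies Box p) implies Dia (Dia q implies Box p)) or (not q implies p)):
1. not (((Dia q implies Box p) implies Dia (Dia q implies Box p)) or (not q implies p)), 0
2. not ((Dia q implies Box p) implies Dia (Dia q implies Box p)), 0
3. not (not q implies p), 0
4. Dia q implies Box p, 0
5. not Dia (Dia q implies Box p), 0
6. not q, 0
7. not p, 0
8. not (Dia q implies Box p), 0
9. Dia q, 0
10. not Box p, 0
11. not Dia q, 0
12. q, 1
13. not (Dia q implies Box p), 1
14. Dia q, 1
15. not Box p, 1
16. not q, 1
Accessibility: 0R0, 0R1, 1R1
Branch closes: q and not q both at 1.
Every branch of the negation's tableau closes; the branch above is one of them.

Valid in T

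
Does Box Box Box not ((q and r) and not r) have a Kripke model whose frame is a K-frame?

1. Box Box Box not ((q and r) and not r), 0

Yes, satisfiable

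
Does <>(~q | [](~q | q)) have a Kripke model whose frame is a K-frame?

Satisfiable

1. <>(~q | [](~q | q)), w0
2. ~q | [](~q | q), w1
3. [](~q | q), w1
Accessibility: w0Rw1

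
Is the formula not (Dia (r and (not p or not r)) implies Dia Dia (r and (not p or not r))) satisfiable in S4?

1. not (Dia (r and (not p or not r)) implies Dia Dia (r and (not p or not r))), w0
2. Dia (r and (not p or not r)), w0
3. not Dia Dia (r and (not p or not r)), w0
4. not Dia (r and (not p or not r)), w0
5. not (r and (not p or not r)), w0
6. not (not p or not r), w0
7. p, w0
8. r, w0
9. r and (not p or not r), w1
10. r, w1
11. not p or not r, w1
12. not Dia (r and (not p or not r)), w1
13. not (r and (not p or not r)), w1
14. not p, w1
15. not (not p or not r), w1
16. p, w1
Accessibility: w0Rw0, w0Rw1, w1Rw1
Branch closes: p and not p both at w1.
All branches of the tableau close; one closing branch shown above.

Unsatisfiable (every branch closes)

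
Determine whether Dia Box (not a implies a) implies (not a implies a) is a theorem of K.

Not valid

Tableau for the negation not (Dia Box (not a implies a) implies (not a implies a)):
1. not (Dia Box (not a implies a) implies (not a implies a)), u
2. Dia Box (not a implies a), u
3. not (not a implies a), u
4. not a, u
5. Box (not a implies a), v
Accessibility: uRv
The negation has an open branch (countermodel exists).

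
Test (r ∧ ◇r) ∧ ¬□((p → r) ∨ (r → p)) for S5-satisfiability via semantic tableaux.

1. (r ∧ ◇r) ∧ ¬□((p → r) ∨ (r → p)), w0
2. r ∧ ◇r, w0   [∧-rule on 1]
3. ¬□((p → r) ∨ (r → p)), w0   [∧-rule on 1]
4. r, w0   [∧-rule on 2]
5. ◇r, w0   [∧-rule on 2]
6. ¬((p → r) ∨ (r → p)), w1   [¬□-rule on 3: fresh world w1, w0Rw1]
7. ¬(p → r), w1   [¬∨-rule on 6]
8. ¬(r → p), w1   [¬∨-rule on 6]
9. p, w1   [¬→-rule on 7]
10. ¬r, w1   [¬→-rule on 7]
11. r, w1   [¬→-rule on 8]
12. ¬p, w1   [¬→-rule on 8]
Accessibility: w0Rw0, w0Rw1, w1Rw0, w1Rw1
Branch closes: r and ¬r both at w1.
All branches of the tableau close; one closing branch shown above.

No, unsatisfiable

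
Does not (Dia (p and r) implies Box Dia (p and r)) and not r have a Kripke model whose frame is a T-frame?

Yes, satisfiable

1. not (Dia (p and r) implies Box Dia (p and r)) and not r, 0
2. not (Dia (p and r) implies Box Dia (p and r)), 0   [and-rule on 1]
3. not r, 0   [and-rule on 1]
4. Dia (p and r), 0   [neg-implies-rule on 2]
5. not Box Dia (p and r), 0   [neg-implies-rule on 2]
6. p and r, 1   [Dia-rule on 4: fresh world 1, 0R1]
7. p, 1   [and-rule on 6]
8. r, 1   [and-rule on 6]
9. not Dia (p and r), 2   [neg-Box-rule on 5: fresh world 2, 0R2]
10. not (p and r), 2   [neg-Dia-rule on 9 via 2R2]
11. not r, 2   [neg-and-rule on 10 (branches; this branch)]
Accessibility: 0R0, 0R1, 0R2, 1R1, 2R2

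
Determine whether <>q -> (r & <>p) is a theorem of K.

No, not valid

Tableau for the negation ~(<>q -> (r & <>p)):
1. ~(<>q -> (r & <>p)), 0
2. <>q, 0
3. ~(r & <>p), 0
4. ~<>p, 0
5. q, 1
6. ~p, 1
Accessibility: 0R1
The negation has an open branch (countermodel exists).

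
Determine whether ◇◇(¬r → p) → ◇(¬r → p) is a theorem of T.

Not valid

Tableau for the negation ¬(◇◇(¬r → p) → ◇(¬r → p)):
1. ¬(◇◇(¬r → p) → ◇(¬r → p)), 0
2. ◇◇(¬r → p), 0
3. ¬◇(¬r → p), 0
4. ¬(¬r → p), 0
5. ¬r, 0
6. ¬p, 0
7. ◇(¬r → p), 1
8. ¬(¬r → p), 1
9. ¬r, 1
10. ¬p, 1
11. ¬r → p, 2
12. p, 2
Accessibility: 0R0, 0R1, 1R1, 1R2, 2R2
The negation has an open branch (countermodel exists).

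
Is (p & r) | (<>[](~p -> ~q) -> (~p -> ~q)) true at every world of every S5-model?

Tableau for the negation ~((p & r) | (<>[](~p -> ~q) -> (~p -> ~q))):
1. ~((p & r) | (<>[](~p -> ~q) -> (~p -> ~q))), u
2. ~(p & r), u   [~|-rule on 1]
3. ~(<>[](~p -> ~q) -> (~p -> ~q)), u   [~|-rule on 1]
4. <>[](~p -> ~q), u   [~->-rule on 3]
5. ~(~p -> ~q), u   [~->-rule on 3]
6. ~p, u   [~->-rule on 5]
7. q, u   [~->-rule on 5]
8. ~r, u   [~&-rule on 2 (branches; this branch)]
9. [](~p -> ~q), v   [<>-rule on 4: fresh world v, uRv]
10. ~p -> ~q, u   [[]-rule on 9 via vRu]
11. ~p -> ~q, v   [[]-rule on 9 via vRv]
12. ~q, u   [->-rule on 10 (branches; this branch)]
Accessibility: uRu, uRv, vRu, vRv
Branch closes: q and ~q both at u.
Every branch of the negation's tableau closes; the branch above is one of them.

Valid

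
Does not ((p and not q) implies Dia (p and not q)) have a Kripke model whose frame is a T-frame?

No, unsatisfiable

1. not ((p and not q) implies Dia (p and not q)), w0
2. p and not q, w0   [neg-implies-rule on 1]
3. not Dia (p and not q), w0   [neg-implies-rule on 1]
4. p, w0   [and-rule on 2]
5. not q, w0   [and-rule on 2]
6. not (p and not q), w0   [neg-Dia-rule on 3 via w0Rw0]
7. q, w0   [neg-and-rule on 6 (branches; this branch)]
Accessibility: w0Rw0
Branch closes: q and not q both at w0.
All branches of the tableau close; one closing branch shown above.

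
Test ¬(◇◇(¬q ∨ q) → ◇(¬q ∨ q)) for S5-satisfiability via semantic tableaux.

1. ¬(◇◇(¬q ∨ q) → ◇(¬q ∨ q)), 0
2. ◇◇(¬q ∨ q), 0   [¬→-rule on 1]
3. ¬◇(¬q ∨ q), 0   [¬→-rule on 1]
4. ¬(¬q ∨ q), 0   [¬◇-rule on 3 via 0R0]
5. q, 0   [¬∨-rule on 4]
6. ¬q, 0   [¬∨-rule on 4]
Accessibility: 0R0
Branch closes: q and ¬q both at 0.
(One branch shown.) All branches close.

Unsatisfiable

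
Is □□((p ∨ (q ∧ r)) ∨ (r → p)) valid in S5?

No, not valid

Tableau for the negation ¬□□((p ∨ (q ∧ r)) ∨ (r → p)):
1. ¬□□((p ∨ (q ∧ r)) ∨ (r → p)), u
2. ¬□((p ∨ (q ∧ r)) ∨ (r → p)), v
3. ¬((p ∨ (q ∧ r)) ∨ (r → p)), w
4. ¬(p ∨ (q ∧ r)), w
5. ¬(r → p), w
6. ¬p, w
7. ¬(q ∧ r), w
8. r, w
9. ¬q, w
Accessibility: uRu, uRv, uRw, vRu, vRv, vRw, wRu, wRv, wRw
The negation has an open branch (countermodel exists).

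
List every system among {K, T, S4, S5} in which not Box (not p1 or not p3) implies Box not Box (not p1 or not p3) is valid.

S5

S5-tableau for the negation not (not Box (not p1 or not p3) implies Box not Box (not p1 or not p3)):
1. not (not Box (not p1 or not p3) implies Box not Box (not p1 or not p3)), u
2. not Box (not p1 or not p3), u
3. not Box not Box (not p1 or not p3), u
4. not (not p1 or not p3), v
5. p1, v
6. p3, v
7. Box (not p1 or not p3), w
8. not p1 or not p3, u
9. not p1 or not p3, v
10. not p1 or not p3, w
11. not p3, u
12. not p3, v
Accessibility: uRu, uRv, uRw, vRu, vRv, vRw, wRu, wRv, wRw
Branch closes: p3 and not p3 both at v.
Every branch closes (one shown): valid in S5.
S4-tableau for the negation not (not Box (not p1 or not p3) implies Box not Box (not p1 or not p3)):
1. not (not Box (not p1 or not p3) implies Box not Box (not p1 or not p3)), u
2. not Box (not p1 or not p3), u
3. not Box not Box (not p1 or not p3), u
4. not (not p1 or not p3), v
5. p1, v
6. p3, v
7. Box (not p1 or not p3), w
8. not p1 or not p3, w
9. not p3, w
Accessibility: uRu, uRv, uRw, vRv, wRw
Complete open branch: countermodel on an S4-frame, so not valid in S4, nor in K, T (the same frame is also a K-frame and a T-frame).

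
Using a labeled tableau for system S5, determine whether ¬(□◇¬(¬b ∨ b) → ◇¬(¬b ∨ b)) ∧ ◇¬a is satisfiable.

No, unsatisfiable

1. ¬(□◇¬(¬b ∨ b) → ◇¬(¬b ∨ b)) ∧ ◇¬a, u
2. ¬(□◇¬(¬b ∨ b) → ◇¬(¬b ∨ b)), u   [∧-rule on 1]
3. ◇¬a, u   [∧-rule on 1]
4. □◇¬(¬b ∨ b), u   [¬→-rule on 2]
5. ¬◇¬(¬b ∨ b), u   [¬→-rule on 2]
6. ◇¬(¬b ∨ b), u   [□-rule on 4 via uRu]
7. ¬b ∨ b, u   [¬◇-rule on 5 via uRu]
8. b, u   [∨-rule on 7 (branches; this branch)]
9. ¬a, v   [◇-rule on 3: fresh world v, uRv]
10. ◇¬(¬b ∨ b), v   [□-rule on 4 via uRv]
11. ¬b ∨ b, v   [¬◇-rule on 5 via uRv]
12. b, v   [∨-rule on 11 (branches; this branch)]
13. ¬(¬b ∨ b), w   [◇-rule on 6: fresh world w, uRw]
14. b, w   [¬∨-rule on 13]
15. ¬b, w   [¬∨-rule on 13]
Accessibility: uRu, uRv, uRw, vRu, vRv, vRw, wRu, wRv, wRw
Branch closes: b and ¬b both at w.
Every branch closes; the branch above is one of them.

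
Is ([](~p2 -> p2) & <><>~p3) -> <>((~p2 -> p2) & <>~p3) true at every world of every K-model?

Yes, valid

Tableau for the negation ~(([](~p2 -> p2) & <><>~p3) -> <>((~p2 -> p2) & <>~p3)):
1. ~(([](~p2 -> p2) & <><>~p3) -> <>((~p2 -> p2) & <>~p3)), 0
2. [](~p2 -> p2) & <><>~p3, 0
3. ~<>((~p2 -> p2) & <>~p3), 0
4. [](~p2 -> p2), 0
5. <><>~p3, 0
6. <>~p3, 1
7. ~((~p2 -> p2) & <>~p3), 1
8. ~p2 -> p2, 1
9. ~<>~p3, 1
10. p2, 1
11. ~p3, 2
12. p3, 2
Accessibility: 0R1, 1R2
Branch closes: p3 and ~p3 both at 2.
Every branch of the negation's tableau closes; the branch above is one of them.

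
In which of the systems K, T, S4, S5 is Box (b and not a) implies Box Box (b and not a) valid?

S4, S5

S4-tableau for the negation not (Box (b and not a) implies Box Box (b and not a)):
1. not (Box (b and not a) implies Box Box (b and not a)), 0
2. Box (b and not a), 0
3. not Box Box (b and not a), 0
4. b and not a, 0
5. b, 0
6. not a, 0
7. not Box (b and not a), 1
8. b and not a, 1
9. b, 1
10. not a, 1
11. not (b and not a), 2
12. b and not a, 2
13. b, 2
14. not a, 2
15. a, 2
Accessibility: 0R0, 0R1, 0R2, 1R1, 1R2, 2R2
Branch closes: a and not a both at 2.
Every branch closes (one shown): valid in S4, hence also in S5 (every theorem of S4 is a theorem of S5).
T-tableau for the negation not (Box (b and not a) implies Box Box (b and not a)):
1. not (Box (b and not a) implies Box Box (b and not a)), 0
2. Box (b and not a), 0
3. not Box Box (b and not a), 0
4. b and not a, 0
5. b, 0
6. not a, 0
7. not Box (b and not a), 1
8. b and not a, 1
9. b, 1
10. not a, 1
11. not (b and not a), 2
12. a, 2
Accessibility: 0R0, 0R1, 1R1, 1R2, 2R2
Complete open branch: countermodel on a T-frame, so not valid in T, nor in K (the same frame is also a K-frame).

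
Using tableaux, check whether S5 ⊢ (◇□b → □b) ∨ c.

Tableau for the negation ¬((◇□b → □b) ∨ c):
1. ¬((◇□b → □b) ∨ c), 0
2. ¬(◇□b → □b), 0
3. ¬c, 0
4. ◇□b, 0
5. ¬□b, 0
6. □b, 1
7. b, 0
8. b, 1
9. ¬b, 2
10. b, 2
Accessibility: 0R0, 0R1, 0R2, 1R0, 1R1, 1R2, 2R0, 2R1, 2R2
Branch closes: b and ¬b both at 2.
All branches of the negation close; one closing branch shown above.

Yes, valid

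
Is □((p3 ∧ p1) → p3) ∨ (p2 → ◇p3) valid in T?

Tableau for the negation ¬(□((p3 ∧ p1) → p3) ∨ (p2 → ◇p3)):
1. ¬(□((p3 ∧ p1) → p3) ∨ (p2 → ◇p3)), 0
2. ¬□((p3 ∧ p1) → p3), 0
3. ¬(p2 → ◇p3), 0
4. p2, 0
5. ¬◇p3, 0
6. ¬p3, 0
7. ¬((p3 ∧ p1) → p3), 1
8. p3 ∧ p1, 1
9. ¬p3, 1
10. p3, 1
11. p1, 1
Accessibility: 0R0, 0R1, 1R1
Branch closes: p3 and ¬p3 both at 1.
Every branch of the negation's tableau closes; the branch above is one of them.

Yes, valid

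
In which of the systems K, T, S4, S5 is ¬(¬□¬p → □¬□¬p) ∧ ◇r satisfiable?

S5-tableau for the formula:
1. ¬(¬□¬p → □¬□¬p) ∧ ◇r, w0
2. ¬(¬□¬p → □¬□¬p), w0
3. ◇r, w0
4. ¬□¬p, w0
5. ¬□¬□¬p, w0
6. r, w1
7. p, w2
8. □¬p, w3
9. ¬p, w0
10. ¬p, w1
11. ¬p, w2
Accessibility: w0Rw0, w0Rw1, w0Rw2, w0Rw3, w1Rw0, w1Rw1, w1Rw2, w1Rw3, w2Rw0, w2Rw1, w2Rw2, w2Rw3, w3Rw0, w3Rw1, w3Rw2, w3Rw3
Branch closes: p and ¬p both at w2.
Every branch closes (one shown): unsatisfiable in S5.
S4-tableau for the formula:
1. ¬(¬□¬p → □¬□¬p) ∧ ◇r, w0
2. ¬(¬□¬p → □¬□¬p), w0
3. ◇r, w0
4. ¬□¬p, w0
5. ¬□¬□¬p, w0
6. r, w1
7. p, w2
8. □¬p, w3
9. ¬p, w3
Accessibility: w0Rw0, w0Rw1, w0Rw2, w0Rw3, w1Rw1, w2Rw2, w3Rw3
Complete open branch: satisfiable in S4, hence also in K, T (this S4-model is also a K-model and a T-model).

K, T, S4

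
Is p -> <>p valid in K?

Tableau for the negation ~(p -> <>p):
1. ~(p -> <>p), u
2. p, u
3. ~<>p, u
The negation has an open branch (countermodel exists).

Invalid (countermodel exists)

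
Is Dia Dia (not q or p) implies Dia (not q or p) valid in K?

Tableau for the negation not (Dia Dia (not q or p) implies Dia (not q or p)):
1. not (Dia Dia (not q or p) implies Dia (not q or p)), w0
2. Dia Dia (not q or p), w0
3. not Dia (not q or p), w0
4. Dia (not q or p), w1
5. not (not q or p), w1
6. q, w1
7. not p, w1
8. not q or p, w2
9. p, w2
Accessibility: w0Rw1, w1Rw2
The negation has an open branch (countermodel exists).

Invalid (countermodel exists)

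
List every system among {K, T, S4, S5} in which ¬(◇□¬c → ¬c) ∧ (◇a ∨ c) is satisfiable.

S4-tableau for the formula:
1. ¬(◇□¬c → ¬c) ∧ (◇a ∨ c), w0
2. ¬(◇□¬c → ¬c), w0
3. ◇a ∨ c, w0
4. ◇□¬c, w0
5. c, w0
6. □¬c, w1
7. ¬c, w1
Accessibility: w0Rw0, w0Rw1, w1Rw1
Complete open branch: satisfiable in S4, hence also in K, T (this S4-model is also a K-model and a T-model).
S5-tableau for the formula:
1. ¬(◇□¬c → ¬c) ∧ (◇a ∨ c), w0
2. ¬(◇□¬c → ¬c), w0
3. ◇a ∨ c, w0
4. ◇□¬c, w0
5. c, w0
6. □¬c, w1
7. ¬c, w0
Accessibility: w0Rw0, w0Rw1, w1Rw0, w1Rw1
Branch closes: c and ¬c both at w0.
Every branch closes (one shown): unsatisfiable in S5.

K, T, S4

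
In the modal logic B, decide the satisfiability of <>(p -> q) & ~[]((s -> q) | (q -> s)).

1. <>(p -> q) & ~[]((s -> q) | (q -> s)), 0
2. <>(p -> q), 0
3. ~[]((s -> q) | (q -> s)), 0
4. p -> q, 1
5. q, 1
6. ~((s -> q) | (q -> s)), 2
7. ~(s -> q), 2
8. ~(q -> s), 2
9. s, 2
10. ~q, 2
11. q, 2
12. ~s, 2
Accessibility: 0R0, 0R1, 0R2, 1R0, 1R1, 2R0, 2R2
Branch closes: q and ~q both at 2.
(One branch shown.) All branches close.

Unsatisfiable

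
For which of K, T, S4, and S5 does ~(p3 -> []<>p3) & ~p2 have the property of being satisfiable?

S5-tableau for the formula:
1. ~(p3 -> []<>p3) & ~p2, 0
2. ~(p3 -> []<>p3), 0   [&-rule on 1]
3. ~p2, 0   [&-rule on 1]
4. p3, 0   [~->-rule on 2]
5. ~[]<>p3, 0   [~->-rule on 2]
6. ~<>p3, 1   [~[]-rule on 5: fresh world 1, 0R1]
7. ~p3, 0   [~<>-rule on 6 via 1R0]
Accessibility: 0R0, 0R1, 1R0, 1R1
Branch closes: p3 and ~p3 both at 0.
Every branch closes (one shown): unsatisfiable in S5.
S4-tableau for the formula:
1. ~(p3 -> []<>p3) & ~p2, 0
2. ~(p3 -> []<>p3), 0   [&-rule on 1]
3. ~p2, 0   [&-rule on 1]
4. p3, 0   [~->-rule on 2]
5. ~[]<>p3, 0   [~->-rule on 2]
6. ~<>p3, 1   [~[]-rule on 5: fresh world 1, 0R1]
7. ~p3, 1   [~<>-rule on 6 via 1R1]
Accessibility: 0R0, 0R1, 1R1
Complete open branch: satisfiable in S4, hence also in K, T (this S4-model is also a K-model and a T-model).

K, T, S4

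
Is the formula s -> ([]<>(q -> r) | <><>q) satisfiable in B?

Satisfiable

1. s -> ([]<>(q -> r) | <><>q), 0
2. []<>(q -> r) | <><>q, 0
3. <><>q, 0
4. <>q, 1
5. q, 2
Accessibility: 0R0, 0R1, 1R0, 1R1, 1R2, 2R1, 2R2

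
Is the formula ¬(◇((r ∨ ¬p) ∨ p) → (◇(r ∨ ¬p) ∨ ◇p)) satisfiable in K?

No, unsatisfiable

1. ¬(◇((r ∨ ¬p) ∨ p) → (◇(r ∨ ¬p) ∨ ◇p)), w0
2. ◇((r ∨ ¬p) ∨ p), w0
3. ¬(◇(r ∨ ¬p) ∨ ◇p), w0
4. ¬◇(r ∨ ¬p), w0
5. ¬◇p, w0
6. (r ∨ ¬p) ∨ p, w1
7. ¬(r ∨ ¬p), w1
8. ¬r, w1
9. p, w1
10. ¬p, w1
Accessibility: w0Rw1
Branch closes: p and ¬p both at w1.
(One branch shown.) All branches close.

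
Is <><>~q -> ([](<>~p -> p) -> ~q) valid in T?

Tableau for the negation ~(<><>~q -> ([](<>~p -> p) -> ~q)):
1. ~(<><>~q -> ([](<>~p -> p) -> ~q)), w0
2. <><>~q, w0   [~->-rule on 1]
3. ~([](<>~p -> p) -> ~q), w0   [~->-rule on 1]
4. [](<>~p -> p), w0   [~->-rule on 3]
5. q, w0   [~->-rule on 3]
6. <>~p -> p, w0   [[]-rule on 4 via w0Rw0]
7. p, w0   [->-rule on 6 (branches; this branch)]
8. <>~q, w1   [<>-rule on 2: fresh world w1, w0Rw1]
9. <>~p -> p, w1   [[]-rule on 4 via w0Rw1]
10. p, w1   [->-rule on 9 (branches; this branch)]
11. ~q, w2   [<>-rule on 8: fresh world w2, w1Rw2]
Accessibility: w0Rw0, w0Rw1, w1Rw1, w1Rw2, w2Rw2
The negation has an open branch (countermodel exists).

No, not valid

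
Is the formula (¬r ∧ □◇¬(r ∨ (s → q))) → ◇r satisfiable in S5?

Satisfiable

1. (¬r ∧ □◇¬(r ∨ (s → q))) → ◇r, w0
2. ◇r, w0   [→-rule on 1 (branches; this branch)]
3. r, w1   [◇-rule on 2: fresh world w1, w0Rw1]
Accessibility: w0Rw0, w0Rw1, w1Rw0, w1Rw1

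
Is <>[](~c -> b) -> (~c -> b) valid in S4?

Not valid

Tableau for the negation ~(<>[](~c -> b) -> (~c -> b)):
1. ~(<>[](~c -> b) -> (~c -> b)), w0
2. <>[](~c -> b), w0   [~->-rule on 1]
3. ~(~c -> b), w0   [~->-rule on 1]
4. ~c, w0   [~->-rule on 3]
5. ~b, w0   [~->-rule on 3]
6. [](~c -> b), w1   [<>-rule on 2: fresh world w1, w0Rw1]
7. ~c -> b, w1   [[]-rule on 6 via w1Rw1]
8. b, w1   [->-rule on 7 (branches; this branch)]
Accessibility: w0Rw0, w0Rw1, w1Rw1
The negation has an open branch (countermodel exists).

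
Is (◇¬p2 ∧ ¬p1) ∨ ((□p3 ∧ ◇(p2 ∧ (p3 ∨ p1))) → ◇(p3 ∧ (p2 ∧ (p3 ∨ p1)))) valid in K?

Yes, valid

Tableau for the negation ¬((◇¬p2 ∧ ¬p1) ∨ ((□p3 ∧ ◇(p2 ∧ (p3 ∨ p1))) → ◇(p3 ∧ (p2 ∧ (p3 ∨ p1))))):
1. ¬((◇¬p2 ∧ ¬p1) ∨ ((□p3 ∧ ◇(p2 ∧ (p3 ∨ p1))) → ◇(p3 ∧ (p2 ∧ (p3 ∨ p1))))), 0
2. ¬(◇¬p2 ∧ ¬p1), 0   [¬∨-rule on 1]
3. ¬((□p3 ∧ ◇(p2 ∧ (p3 ∨ p1))) → ◇(p3 ∧ (p2 ∧ (p3 ∨ p1)))), 0   [¬∨-rule on 1]
4. □p3 ∧ ◇(p2 ∧ (p3 ∨ p1)), 0   [¬→-rule on 3]
5. ¬◇(p3 ∧ (p2 ∧ (p3 ∨ p1))), 0   [¬→-rule on 3]
6. □p3, 0   [∧-rule on 4]
7. ◇(p2 ∧ (p3 ∨ p1)), 0   [∧-rule on 4]
8. p1, 0   [¬∧-rule on 2 (branches; this branch)]
9. p2 ∧ (p3 ∨ p1), 1   [◇-rule on 7: fresh world 1, 0R1]
10. p2, 1   [∧-rule on 9]
11. p3 ∨ p1, 1   [∧-rule on 9]
12. ¬(p3 ∧ (p2 ∧ (p3 ∨ p1))), 1   [¬◇-rule on 5 via 0R1]
13. p3, 1   [□-rule on 6 via 0R1]
14. p1, 1   [∨-rule on 11 (branches; this branch)]
15. ¬(p2 ∧ (p3 ∨ p1)), 1   [¬∧-rule on 12 (branches; this branch)]
16. ¬(p3 ∨ p1), 1   [¬∧-rule on 15 (branches; this branch)]
17. ¬p3, 1   [¬∨-rule on 16]
18. ¬p1, 1   [¬∨-rule on 16]
Accessibility: 0R1
Branch closes: p3 and ¬p3 both at 1.
Every branch of the negation's tableau closes; the branch above is one of them.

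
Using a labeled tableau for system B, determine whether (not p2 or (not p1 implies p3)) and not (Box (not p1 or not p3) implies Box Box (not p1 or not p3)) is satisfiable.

1. (not p2 or (not p1 implies p3)) and not (Box (not p1 or not p3) implies Box Box (not p1 or not p3)), w0
2. not p2 or (not p1 implies p3), w0
3. not (Box (not p1 or not p3) implies Box Box (not p1 or not p3)), w0
4. Box (not p1 or not p3), w0
5. not Box Box (not p1 or not p3), w0
6. not p1 or not p3, w0
7. not p1 implies p3, w0
8. not p3, w0
9. p1, w0
10. not Box (not p1 or not p3), w1
11. not p1 or not p3, w1
12. not p3, w1
13. not (not p1 or not p3), w2
14. p1, w2
15. p3, w2
Accessibility: w0Rw0, w0Rw1, w1Rw0, w1Rw1, w1Rw2, w2Rw1, w2Rw2

Satisfiable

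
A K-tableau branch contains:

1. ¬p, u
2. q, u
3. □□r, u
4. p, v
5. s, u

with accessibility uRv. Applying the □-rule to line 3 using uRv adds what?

□r, v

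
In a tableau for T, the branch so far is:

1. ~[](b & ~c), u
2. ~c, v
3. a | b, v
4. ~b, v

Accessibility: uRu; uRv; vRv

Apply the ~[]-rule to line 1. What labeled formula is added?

a fresh world w with uRw, and ~(b & ~c) at w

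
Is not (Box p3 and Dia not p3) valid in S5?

Tableau for the negation Box p3 and Dia not p3:
1. Box p3 and Dia not p3, w0
2. Box p3, w0
3. Dia not p3, w0
4. p3, w0
5. not p3, w1
6. p3, w1
Accessibility: w0Rw0, w0Rw1, w1Rw0, w1Rw1
Branch closes: p3 and not p3 both at w1.
Every branch of the negation's tableau closes; the branch above is one of them.

Valid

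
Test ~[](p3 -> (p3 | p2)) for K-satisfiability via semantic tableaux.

1. ~[](p3 -> (p3 | p2)), w0
2. ~(p3 -> (p3 | p2)), w1
3. p3, w1
4. ~(p3 | p2), w1
5. ~p3, w1
6. ~p2, w1
Accessibility: w0Rw1
Branch closes: p3 and ~p3 both at w1.
Every branch closes; the branch above is one of them.

Unsatisfiable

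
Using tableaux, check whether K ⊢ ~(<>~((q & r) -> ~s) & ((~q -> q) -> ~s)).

Tableau for the negation <>~((q & r) -> ~s) & ((~q -> q) -> ~s):
1. <>~((q & r) -> ~s) & ((~q -> q) -> ~s), u
2. <>~((q & r) -> ~s), u
3. (~q -> q) -> ~s, u
4. ~s, u
5. ~((q & r) -> ~s), v
6. q & r, v
7. s, v
8. q, v
9. r, v
Accessibility: uRv
The negation has an open branch (countermodel exists).

No, not valid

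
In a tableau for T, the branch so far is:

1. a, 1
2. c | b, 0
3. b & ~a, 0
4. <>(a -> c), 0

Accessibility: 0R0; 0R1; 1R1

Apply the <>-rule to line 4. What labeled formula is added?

a fresh world 2 with 0R2, and a -> c at 2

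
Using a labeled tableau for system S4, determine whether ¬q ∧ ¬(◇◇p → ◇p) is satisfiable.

Unsatisfiable (every branch closes)

1. ¬q ∧ ¬(◇◇p → ◇p), w0
2. ¬q, w0   [∧-rule on 1]
3. ¬(◇◇p → ◇p), w0   [∧-rule on 1]
4. ◇◇p, w0   [¬→-rule on 3]
5. ¬◇p, w0   [¬→-rule on 3]
6. ¬p, w0   [¬◇-rule on 5 via w0Rw0]
7. ◇p, w1   [◇-rule on 4: fresh world w1, w0Rw1]
8. ¬p, w1   [¬◇-rule on 5 via w0Rw1]
9. p, w2   [◇-rule on 7: fresh world w2, w1Rw2]
10. ¬p, w2   [¬◇-rule on 5 via w0Rw2]
Accessibility: w0Rw0, w0Rw1, w0Rw2, w1Rw1, w1Rw2, w2Rw2
Branch closes: p and ¬p both at w2.
All branches of the tableau close; one closing branch shown above.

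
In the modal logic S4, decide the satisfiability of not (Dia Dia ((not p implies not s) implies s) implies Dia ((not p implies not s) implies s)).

1. not (Dia Dia ((not p implies not s) implies s) implies Dia ((not p implies not s) implies s)), 0
2. Dia Dia ((not p implies not s) implies s), 0
3. not Dia ((not p implies not s) implies s), 0
4. not ((not p implies not s) implies s), 0
5. not p implies not s, 0
6. not s, 0
7. Dia ((not p implies not s) implies s), 1
8. not ((not p implies not s) implies s), 1
9. not p implies not s, 1
10. not s, 1
11. (not p implies not s) implies s, 2
12. not ((not p implies not s) implies s), 2
13. not p implies not s, 2
14. not s, 2
15. not (not p implies not s), 2
16. not p, 2
17. s, 2
Accessibility: 0R0, 0R1, 0R2, 1R1, 1R2, 2R2
Branch closes: s and not s both at 2.
(One branch shown.) All branches close.

Unsatisfiable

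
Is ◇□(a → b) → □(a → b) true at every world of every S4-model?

Invalid (countermodel exists)

Tableau for the negation ¬(◇□(a → b) → □(a → b)):
1. ¬(◇□(a → b) → □(a → b)), w0
2. ◇□(a → b), w0
3. ¬□(a → b), w0
4. □(a → b), w1
5. a → b, w1
6. b, w1
7. ¬(a → b), w2
8. a, w2
9. ¬b, w2
Accessibility: w0Rw0, w0Rw1, w0Rw2, w1Rw1, w2Rw2
The negation has an open branch (countermodel exists).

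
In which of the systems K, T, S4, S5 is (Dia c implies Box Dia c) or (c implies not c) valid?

S5

S4-tableau for the negation not ((Dia c implies Box Dia c) or (c implies not c)):
1. not ((Dia c implies Box Dia c) or (c implies not c)), 0
2. not (Dia c implies Box Dia c), 0
3. not (c implies not c), 0
4. Dia c, 0
5. not Box Dia c, 0
6. c, 0
7. c, 1
8. not Dia c, 2
9. not c, 2
Accessibility: 0R0, 0R1, 0R2, 1R1, 2R2
Complete open branch: countermodel on an S4-frame, so not valid in S4, nor in K, T (the same frame is also a K-frame and a T-frame).
S5-tableau for the negation not ((Dia c implies Box Dia c) or (c implies not c)):
1. not ((Dia c implies Box Dia c) or (c implies not c)), 0
2. not (Dia c implies Box Dia c), 0
3. not (c implies not c), 0
4. Dia c, 0
5. not Box Dia c, 0
6. c, 0
7. c, 1
8. not Dia c, 2
9. not c, 0
Accessibility: 0R0, 0R1, 0R2, 1R0, 1R1, 1R2, 2R0, 2R1, 2R2
Branch closes: c and not c both at 0.
Every branch closes (one shown): valid in S5.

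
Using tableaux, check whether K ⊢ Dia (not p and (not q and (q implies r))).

No, not valid

Tableau for the negation not Dia (not p and (not q and (q implies r))):
1. not Dia (not p and (not q and (q implies r))), 0
The negation has an open branch (countermodel exists).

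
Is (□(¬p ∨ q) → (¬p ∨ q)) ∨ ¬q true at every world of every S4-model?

Yes, valid

Tableau for the negation ¬((□(¬p ∨ q) → (¬p ∨ q)) ∨ ¬q):
1. ¬((□(¬p ∨ q) → (¬p ∨ q)) ∨ ¬q), 0
2. ¬(□(¬p ∨ q) → (¬p ∨ q)), 0   [¬∨-rule on 1]
3. q, 0   [¬∨-rule on 1]
4. □(¬p ∨ q), 0   [¬→-rule on 2]
5. ¬(¬p ∨ q), 0   [¬→-rule on 2]
6. p, 0   [¬∨-rule on 5]
7. ¬q, 0   [¬∨-rule on 5]
Accessibility: 0R0
Branch closes: q and ¬q both at 0.
All branches of the negation close; one closing branch shown above.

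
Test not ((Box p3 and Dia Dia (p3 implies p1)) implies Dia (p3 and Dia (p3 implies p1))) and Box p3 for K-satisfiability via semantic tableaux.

1. not ((Box p3 and Dia Dia (p3 implies p1)) implies Dia (p3 and Dia (p3 implies p1))) and Box p3, u
2. not ((Box p3 and Dia Dia (p3 implies p1)) implies Dia (p3 and Dia (p3 implies p1))), u   [and-rule on 1]
3. Box p3, u   [and-rule on 1]
4. Box p3 and Dia Dia (p3 implies p1), u   [neg-implies-rule on 2]
5. not Dia (p3 and Dia (p3 implies p1)), u   [neg-implies-rule on 2]
6. Dia Dia (p3 implies p1), u   [and-rule on 4]
7. Dia (p3 implies p1), v   [Dia-rule on 6: fresh world v, uRv]
8. p3, v   [Box-rule on 3 via uRv]
9. not (p3 and Dia (p3 implies p1)), v   [neg-Dia-rule on 5 via uRv]
10. not Dia (p3 implies p1), v   [neg-and-rule on 9 (branches; this branch)]
11. p3 implies p1, w   [Dia-rule on 7: fresh world w, vRw]
12. not (p3 implies p1), w   [neg-Dia-rule on 10 via vRw]
13. p3, w   [neg-implies-rule on 12]
14. not p1, w   [neg-implies-rule on 12]
15. p1, w   [implies-rule on 11 (branches; this branch)]
Accessibility: uRv, vRw
Branch closes: p1 and not p1 both at w.
(One branch shown.) All branches close.

Unsatisfiable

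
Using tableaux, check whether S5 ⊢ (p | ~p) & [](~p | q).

Invalid (countermodel exists)

Tableau for the negation ~((p | ~p) & [](~p | q)):
1. ~((p | ~p) & [](~p | q)), u
2. ~[](~p | q), u
3. ~(~p | q), v
4. p, v
5. ~q, v
Accessibility: uRu, uRv, vRu, vRv
The negation has an open branch (countermodel exists).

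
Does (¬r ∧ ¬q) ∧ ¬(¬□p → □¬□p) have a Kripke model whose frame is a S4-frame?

1. (¬r ∧ ¬q) ∧ ¬(¬□p → □¬□p), 0
2. ¬r ∧ ¬q, 0
3. ¬(¬□p → □¬□p), 0
4. ¬r, 0
5. ¬q, 0
6. ¬□p, 0
7. ¬□¬□p, 0
8. ¬p, 1
9. □p, 2
10. p, 2
Accessibility: 0R0, 0R1, 0R2, 1R1, 2R2

Satisfiable (open branch found)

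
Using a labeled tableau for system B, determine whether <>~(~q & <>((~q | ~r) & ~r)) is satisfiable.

Yes, satisfiable

1. <>~(~q & <>((~q | ~r) & ~r)), u
2. ~(~q & <>((~q | ~r) & ~r)), v
3. ~<>((~q | ~r) & ~r), v
4. ~((~q | ~r) & ~r), u
5. ~((~q | ~r) & ~r), v
6. r, u
7. r, v
Accessibility: uRu, uRv, vRu, vRv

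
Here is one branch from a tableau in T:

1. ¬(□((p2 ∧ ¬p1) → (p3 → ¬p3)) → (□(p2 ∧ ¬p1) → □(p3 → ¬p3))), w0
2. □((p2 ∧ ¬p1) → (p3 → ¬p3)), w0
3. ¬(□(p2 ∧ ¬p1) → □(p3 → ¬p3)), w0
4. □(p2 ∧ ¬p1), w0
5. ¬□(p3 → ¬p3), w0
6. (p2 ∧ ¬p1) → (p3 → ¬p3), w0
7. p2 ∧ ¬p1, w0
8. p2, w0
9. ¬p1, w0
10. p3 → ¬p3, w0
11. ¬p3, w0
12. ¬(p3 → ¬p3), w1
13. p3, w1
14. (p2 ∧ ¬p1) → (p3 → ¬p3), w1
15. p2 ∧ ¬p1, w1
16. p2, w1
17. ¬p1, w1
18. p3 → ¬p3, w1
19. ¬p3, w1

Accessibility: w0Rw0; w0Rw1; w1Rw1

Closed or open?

Both p3 and ¬p3 appear at w1.

Closed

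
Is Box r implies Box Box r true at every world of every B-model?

No, not valid

Tableau for the negation not (Box r implies Box Box r):
1. not (Box r implies Box Box r), u
2. Box r, u
3. not Box Box r, u
4. r, u
5. not Box r, v
6. r, v
7. not r, w
Accessibility: uRu, uRv, vRu, vRv, vRw, wRv, wRw
The negation has an open branch (countermodel exists).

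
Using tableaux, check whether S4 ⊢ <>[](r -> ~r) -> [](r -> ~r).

Invalid (countermodel exists)

Tableau for the negation ~(<>[](r -> ~r) -> [](r -> ~r)):
1. ~(<>[](r -> ~r) -> [](r -> ~r)), w0
2. <>[](r -> ~r), w0
3. ~[](r -> ~r), w0
4. [](r -> ~r), w1
5. r -> ~r, w1
6. ~r, w1
7. ~(r -> ~r), w2
8. r, w2
Accessibility: w0Rw0, w0Rw1, w0Rw2, w1Rw1, w2Rw2
The negation has an open branch (countermodel exists).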